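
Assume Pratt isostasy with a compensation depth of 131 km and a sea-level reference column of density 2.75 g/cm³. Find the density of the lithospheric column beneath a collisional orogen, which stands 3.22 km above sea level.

Pratt balance: ρ_ref D = ρ (D + h).
ρ = ρ_ref D/(D + h) = 2.75 × 131 km/(131 km + 3.22 km) = 2.68 g/cm³.

2.68 g/cm³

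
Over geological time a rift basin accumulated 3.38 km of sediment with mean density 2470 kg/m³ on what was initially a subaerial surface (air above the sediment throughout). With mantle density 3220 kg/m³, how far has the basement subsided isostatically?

2.59 km

Subaerial load: s = t ρ_sed / ρ_m = 3.38 km × 2470/3220 = 2.59 km.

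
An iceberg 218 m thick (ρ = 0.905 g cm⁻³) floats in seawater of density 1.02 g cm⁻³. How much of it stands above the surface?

Floating equilibrium: submerged depth d = t ρ_obj/ρ_fluid = 218 m × 0.905/1.02 = 193.4 m.
Freeboard = t − d = 218 m − 193.4 m = 24.6 m.

24.6 m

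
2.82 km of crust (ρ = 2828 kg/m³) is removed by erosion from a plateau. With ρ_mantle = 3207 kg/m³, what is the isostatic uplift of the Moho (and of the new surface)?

2.49 km

Unloading: uplift u = e ρ_c/ρ_m = 2.82 km × 2828/3207 = 2.49 km.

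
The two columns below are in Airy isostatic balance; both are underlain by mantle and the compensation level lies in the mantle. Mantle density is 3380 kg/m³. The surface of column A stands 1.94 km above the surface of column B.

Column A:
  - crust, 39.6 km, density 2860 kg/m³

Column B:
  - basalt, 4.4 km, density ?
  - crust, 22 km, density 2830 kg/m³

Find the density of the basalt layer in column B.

2940 kg/m³

Take the compensation level at the base of the deeper column (depth z_c below the surface of column A) and equate Σ ρ_i t_i down to z_c; mantle fills any gap and the z_c terms cancel.
Column A: 39.6×2860 + (z_c − 39.6)×3380
Column B: 1.94×0 + 4.4×ρ + 22×2830 + (z_c − 1.94 − 26.4)×3380
The z_c×3380 term appears on both sides and cancels. Collect the known terms of each column as K = Σ(ρt)_known − 3380 × (depth of known layers): K_A = 113256 − 3380×39.6 = −20592; K_B = 62260 − 3380×(1.94 + 26.4) = −33529.2.
Balance: K_A = K_B + 4.4×ρ, so ρ = (K_A − K_B)/4.4 = 12937.2/4.4 = 2940 kg/m³.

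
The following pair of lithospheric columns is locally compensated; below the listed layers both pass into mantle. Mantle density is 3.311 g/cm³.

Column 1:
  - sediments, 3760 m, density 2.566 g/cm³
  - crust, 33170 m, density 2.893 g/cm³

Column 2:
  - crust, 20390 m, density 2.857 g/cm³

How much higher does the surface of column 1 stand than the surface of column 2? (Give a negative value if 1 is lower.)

2240 m

For any compensation level in the mantle, the mantle terms cancel and isostasy reduces to e = (Σt_1 − Σt_2) − (Σ(ρt)_1 − Σ(ρt)_2) / ρ_m.
Σt_1 = 36930 m; Σt_2 = 20390 m; Σ(ρt)_1 = 105608.97; Σ(ρt)_2 = 58254.23 (in m·g/cm³).
e = (36930 − 20390) − (105608.97 − 58254.23) / 3.311 = 2240 m.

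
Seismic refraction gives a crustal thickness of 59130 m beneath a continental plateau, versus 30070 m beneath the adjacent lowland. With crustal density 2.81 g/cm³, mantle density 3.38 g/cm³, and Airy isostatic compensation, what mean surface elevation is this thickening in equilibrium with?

4900 m

Excess crust Δ = 59130 m − 30070 m = 29060 m, split between elevation h and root r with h + r = Δ.
Airy balance ρ_c h = (ρ_m − ρ_c) r gives r = h ρ_c/(ρ_m − ρ_c), so h (1 + ρ_c/(ρ_m − ρ_c)) = Δ, i.e. h = Δ (ρ_m − ρ_c)/ρ_m.
h = 29060 m × 0.57/3.38 = 4900 m.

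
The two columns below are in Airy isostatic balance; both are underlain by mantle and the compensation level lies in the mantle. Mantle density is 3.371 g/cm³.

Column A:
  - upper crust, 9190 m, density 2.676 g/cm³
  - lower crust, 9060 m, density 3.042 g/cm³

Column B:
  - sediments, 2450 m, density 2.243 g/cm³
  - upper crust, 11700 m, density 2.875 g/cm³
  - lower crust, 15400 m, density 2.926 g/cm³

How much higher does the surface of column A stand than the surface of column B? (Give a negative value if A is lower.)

For any compensation level in the mantle, the mantle terms cancel and isostasy reduces to e = (Σt_A − Σt_B) − (Σ(ρt)_A − Σ(ρt)_B) / ρ_m.
Σt_A = 18250 m; Σt_B = 29550 m; Σ(ρt)_A = 52152.96; Σ(ρt)_B = 84193.25 (in m·g/cm³).
e = (18250 − 29550) − (52152.96 − 84193.25) / 3.371 = −1800 m.

−1800 m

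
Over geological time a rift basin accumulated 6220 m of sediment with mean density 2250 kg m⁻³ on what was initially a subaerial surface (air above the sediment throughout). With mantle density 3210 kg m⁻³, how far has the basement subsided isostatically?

Subaerial load: s = t ρ_sed / ρ_m = 6220 m × 2250/3210 = 4360 m.

4360 m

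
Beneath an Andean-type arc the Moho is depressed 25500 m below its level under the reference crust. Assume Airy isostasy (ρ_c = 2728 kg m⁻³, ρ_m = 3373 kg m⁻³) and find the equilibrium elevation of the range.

6030 m

Balancing pressure at the compensation depth: ρ_c h = (ρ_m − ρ_c) r.
h = r (ρ_m − ρ_c) / ρ_c = 25500 m × (3373 − 2728) / 2728 = 6030 m.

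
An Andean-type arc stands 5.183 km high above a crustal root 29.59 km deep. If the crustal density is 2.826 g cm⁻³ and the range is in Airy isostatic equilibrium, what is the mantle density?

3.32 g cm⁻³

Airy balance: ρ_c h = (ρ_m − ρ_c) r → ρ_m = ρ_c (1 + h/r).
ρ_m = 2.826 × (1 + 5.183 km/29.59 km) = 3.32 g cm⁻³.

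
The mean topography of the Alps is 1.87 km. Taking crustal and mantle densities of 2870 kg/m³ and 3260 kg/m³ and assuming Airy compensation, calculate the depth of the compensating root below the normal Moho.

Isostatic balance requires: the weight of the topography is balanced by the buoyancy of the root, ρ_c h = (ρ_m − ρ_c) r.
r = h · ρ_c / (ρ_m − ρ_c) = 1.87 km × 2870 / (3260 − 2870) = 13.8 km.

13.8 km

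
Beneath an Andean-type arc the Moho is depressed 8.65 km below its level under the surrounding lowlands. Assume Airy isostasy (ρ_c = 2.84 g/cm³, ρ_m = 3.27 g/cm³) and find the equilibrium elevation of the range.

1.31 km

Balancing pressure at the compensation depth: ρ_c h = (ρ_m − ρ_c) r.
h = r (ρ_m − ρ_c) / ρ_c = 8.65 km × (3.27 − 2.84) / 2.84 = 1.31 km.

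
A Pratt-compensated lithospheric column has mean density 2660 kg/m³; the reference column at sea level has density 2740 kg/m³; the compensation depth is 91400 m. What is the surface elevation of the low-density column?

2750 m

ρ_ref D = ρ (D + h) → h = D (ρ_ref − ρ)/ρ.
h = 91400 m × (2740 − 2660)/2660 = 2750 m.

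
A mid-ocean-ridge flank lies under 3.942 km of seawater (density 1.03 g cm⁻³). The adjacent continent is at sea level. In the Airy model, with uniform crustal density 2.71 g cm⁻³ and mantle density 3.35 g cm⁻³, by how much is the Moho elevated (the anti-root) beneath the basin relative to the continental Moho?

10.3 km

By Archimedes' principle applied to the lithosphere: replacing crust with seawater at the top is compensated by replacing crust with mantle at the base: d (ρ_c − ρ_w) = a (ρ_m − ρ_c).
a = d (ρ_c − ρ_w)/(ρ_m − ρ_c) = 3.942 km × 1.68/0.64 = 10.3 km.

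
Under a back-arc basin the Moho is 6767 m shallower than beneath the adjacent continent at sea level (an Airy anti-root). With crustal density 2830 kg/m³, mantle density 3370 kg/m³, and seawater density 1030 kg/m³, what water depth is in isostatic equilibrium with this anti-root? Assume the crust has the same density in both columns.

Replacing a thickness d of crust by seawater at the top must be balanced by replacing crust with mantle at the base: d (ρ_c − ρ_w) = a (ρ_m − ρ_c).
d = a (ρ_m − ρ_c)/(ρ_c − ρ_w) = 6767 m × 540/1800 = 2030 m.

2030 m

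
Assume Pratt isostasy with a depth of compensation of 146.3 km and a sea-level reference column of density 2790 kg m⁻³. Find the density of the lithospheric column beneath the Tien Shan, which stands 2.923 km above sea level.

2740 kg m⁻³

Pratt balance: ρ_ref D = ρ (D + h).
ρ = ρ_ref D/(D + h) = 2790 × 146.3 km/(146.3 km + 2.923 km) = 2740 kg m⁻³.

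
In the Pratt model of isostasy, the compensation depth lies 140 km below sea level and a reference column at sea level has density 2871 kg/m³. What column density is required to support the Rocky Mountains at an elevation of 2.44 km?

2820 kg/m³

Pratt balance: ρ_ref D = ρ (D + h).
ρ = ρ_ref D/(D + h) = 2871 × 140 km/(140 km + 2.44 km) = 2820 kg/m³.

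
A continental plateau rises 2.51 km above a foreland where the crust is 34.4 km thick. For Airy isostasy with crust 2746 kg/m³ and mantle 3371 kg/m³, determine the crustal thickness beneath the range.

47.9 km

Root depth r = h ρ_c / (ρ_m − ρ_c) = 2.51 km × 2746 / 625 = 11.03 km.
Total thickness = T + h + r = 34.4 km + 2.51 km + 11.03 km = 47.9 km.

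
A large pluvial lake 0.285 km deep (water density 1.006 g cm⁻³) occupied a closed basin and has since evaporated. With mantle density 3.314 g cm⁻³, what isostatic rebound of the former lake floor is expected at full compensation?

u = d ρ_w/ρ_m = 0.285 km × 1.006/3.314 = 0.0865 km.

0.0865 km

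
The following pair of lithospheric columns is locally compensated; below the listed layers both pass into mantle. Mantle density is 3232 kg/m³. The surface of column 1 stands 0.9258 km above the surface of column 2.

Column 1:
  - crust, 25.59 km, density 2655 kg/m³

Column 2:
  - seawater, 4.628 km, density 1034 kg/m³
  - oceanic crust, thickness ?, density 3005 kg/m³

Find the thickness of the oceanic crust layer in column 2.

7.05 km

Take the compensation level at the base of the deeper column (depth z_c below the surface of column 1) and equate Σ ρ_i t_i down to z_c; mantle fills any gap and the z_c terms cancel.
Column 1: 25.59×2655 + (z_c − 25.59)×3232
Column 2: 0.9258×0 + 4.628×1034 + x×3005 + (z_c − 0.9258 − 4.628 − x)×3232
The z_c×3232 term appears on both sides and cancels. Collect the known terms of each column as K = Σ(ρt)_known − 3232 × (depth of known layers): K_1 = 67941.45 − 3232×25.59 = −14765.43; K_2 = 4785.352 − 3232×(0.9258 + 4.628) = −13164.5296.
Balance: K_1 = K_2 − x×(3232 − 3005), so x = (K_2 − K_1)/(3232 − 3005) = 1600.9/227 = 7.05 km.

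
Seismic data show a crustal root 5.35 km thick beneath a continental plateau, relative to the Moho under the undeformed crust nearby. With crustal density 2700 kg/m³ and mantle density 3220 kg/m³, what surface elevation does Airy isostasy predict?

1.03 km

Balancing pressure at the compensation depth: ρ_c h = (ρ_m − ρ_c) r.
h = r (ρ_m − ρ_c) / ρ_c = 5.35 km × (3220 − 2700) / 2700 = 1.03 km.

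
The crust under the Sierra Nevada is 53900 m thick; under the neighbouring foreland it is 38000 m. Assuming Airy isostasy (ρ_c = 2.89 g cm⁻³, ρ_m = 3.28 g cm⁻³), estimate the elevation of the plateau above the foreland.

Excess crust Δ = 53900 m − 38000 m = 15900 m, split between elevation h and root r with h + r = Δ.
Airy balance ρ_c h = (ρ_m − ρ_c) r gives r = h ρ_c/(ρ_m − ρ_c), so h (1 + ρ_c/(ρ_m − ρ_c)) = Δ, i.e. h = Δ (ρ_m − ρ_c)/ρ_m.
h = 15900 m × 0.39/3.28 = 1890 m.

1890 m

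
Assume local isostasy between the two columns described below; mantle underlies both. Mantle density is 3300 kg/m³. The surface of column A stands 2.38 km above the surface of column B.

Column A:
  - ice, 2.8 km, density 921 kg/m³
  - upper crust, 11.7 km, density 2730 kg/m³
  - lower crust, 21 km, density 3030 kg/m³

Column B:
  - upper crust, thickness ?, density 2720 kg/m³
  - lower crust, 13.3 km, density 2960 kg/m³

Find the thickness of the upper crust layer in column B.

Take the compensation level at the base of the deeper column (depth z_c below the surface of column A) and equate Σ ρ_i t_i down to z_c; mantle fills any gap and the z_c terms cancel.
Column A: 2.8×921 + 11.7×2730 + 21×3030 + (z_c − 35.5)×3300
Column B: 2.38×0 + x×2720 + 13.3×2960 + (z_c − 2.38 − 13.3 − x)×3300
The z_c×3300 term appears on both sides and cancels. Collect the known terms of each column as K = Σ(ρt)_known − 3300 × (depth of known layers): K_A = 98149.8 − 3300×35.5 = −19000.2; K_B = 39368 − 3300×(2.38 + 13.3) = −12376.
Balance: K_A = K_B − x×(3300 − 2720), so x = (K_B − K_A)/(3300 − 2720) = 6624.2/580 = 11.4 km.

11.4 km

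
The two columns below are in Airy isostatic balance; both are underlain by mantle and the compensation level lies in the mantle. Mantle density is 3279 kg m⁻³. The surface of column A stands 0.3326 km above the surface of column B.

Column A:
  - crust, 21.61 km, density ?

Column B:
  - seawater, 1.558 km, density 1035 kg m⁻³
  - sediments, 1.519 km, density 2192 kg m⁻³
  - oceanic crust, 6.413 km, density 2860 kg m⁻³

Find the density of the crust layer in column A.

Take the compensation level at the base of the deeper column (depth z_c below the surface of column A) and equate Σ ρ_i t_i down to z_c; mantle fills any gap and the z_c terms cancel.
Column A: 21.61×ρ + (z_c − 21.61)×3279
Column B: 0.3326×0 + 1.558×1035 + 1.519×2192 + 6.413×2860 + (z_c − 0.3326 − 9.49)×3279
The z_c×3279 term appears on both sides and cancels. Collect the known terms of each column as K = Σ(ρt)_known − 3279 × (depth of known layers): K_A = 0 − 3279×21.61 = −70859.19; K_B = 23283.358 − 3279×(0.3326 + 9.49) = −8924.9474.
Balance: K_A + 21.61×ρ = K_B, so ρ = (K_B − K_A)/21.61 = 61934.2/21.61 = 2870 kg m⁻³.

2870 kg m⁻³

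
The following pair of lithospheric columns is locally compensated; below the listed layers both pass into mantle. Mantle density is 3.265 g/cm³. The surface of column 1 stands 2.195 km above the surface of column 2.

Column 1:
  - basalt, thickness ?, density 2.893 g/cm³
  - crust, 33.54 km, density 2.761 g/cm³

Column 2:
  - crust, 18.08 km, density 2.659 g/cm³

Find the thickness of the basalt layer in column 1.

Take the compensation level at the base of the deeper column (depth z_c below the surface of column 1) and equate Σ ρ_i t_i down to z_c; mantle fills any gap and the z_c terms cancel.
Column 1: x×2.893 + 33.54×2.761 + (z_c − 33.54 − x)×3.265
Column 2: 2.195×0 + 18.08×2.659 + (z_c − 2.195 − 18.08)×3.265
The z_c×3.265 term appears on both sides and cancels. Collect the known terms of each column as K = Σ(ρt)_known − 3.265 × (depth of known layers): K_1 = 92.60394 − 3.265×33.54 = −16.90416; K_2 = 48.07472 − 3.265×(2.195 + 18.08) = −18.123155.
Balance: K_1 − x×(3.265 − 2.893) = K_2, so x = (K_1 − K_2)/(3.265 − 2.893) = 1.219/0.372 = 3.28 km.

3.28 km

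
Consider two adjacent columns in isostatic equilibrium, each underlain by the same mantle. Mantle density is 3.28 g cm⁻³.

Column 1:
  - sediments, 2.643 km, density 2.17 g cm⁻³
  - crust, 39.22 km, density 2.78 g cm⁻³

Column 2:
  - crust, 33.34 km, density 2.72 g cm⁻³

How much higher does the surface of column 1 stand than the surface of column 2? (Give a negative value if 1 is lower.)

For any compensation level in the mantle, the mantle terms cancel and isostasy reduces to e = (Σt_1 − Σt_2) − (Σ(ρt)_1 − Σ(ρt)_2) / ρ_m.
Σt_1 = 41.863 km; Σt_2 = 33.34 km; Σ(ρt)_1 = 114.76691; Σ(ρt)_2 = 90.6848 (in km·g cm⁻³).
e = (41.863 − 33.34) − (114.76691 − 90.6848) / 3.28 = 1.18 km.

1.18 km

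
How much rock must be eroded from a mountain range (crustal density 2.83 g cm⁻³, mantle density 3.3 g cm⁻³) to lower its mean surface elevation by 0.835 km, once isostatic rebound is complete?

Net drop Δ = e − u = e − e ρ_c/ρ_m = e (ρ_m − ρ_c)/ρ_m.
e = Δ ρ_m/(ρ_m − ρ_c) = 0.835 km × 3.3/0.47 = 5.86 km.

5.86 km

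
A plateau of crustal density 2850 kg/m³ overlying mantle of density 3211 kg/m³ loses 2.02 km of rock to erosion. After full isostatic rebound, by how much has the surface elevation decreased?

Rebound u = e ρ_c/ρ_m = 2.02 km × 2850/3211 = 1.793 km.
Net surface drop = e − u = 2.02 km − 1.793 km = e (ρ_m − ρ_c)/ρ_m = 0.227 km.

0.227 km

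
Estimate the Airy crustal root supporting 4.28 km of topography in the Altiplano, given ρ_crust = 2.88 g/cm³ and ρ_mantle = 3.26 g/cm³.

32.4 km

Balancing pressure at the compensation depth: the weight of the topography is balanced by the buoyancy of the root, ρ_c h = (ρ_m − ρ_c) r.
r = h · ρ_c / (ρ_m − ρ_c) = 4.28 km × 2.88 / (3.26 − 2.88) = 32.4 km.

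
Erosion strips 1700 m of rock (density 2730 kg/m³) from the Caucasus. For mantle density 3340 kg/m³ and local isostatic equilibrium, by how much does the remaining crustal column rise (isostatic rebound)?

1390 m

Unloading: uplift u = e ρ_c/ρ_m = 1700 m × 2730/3340 = 1390 m.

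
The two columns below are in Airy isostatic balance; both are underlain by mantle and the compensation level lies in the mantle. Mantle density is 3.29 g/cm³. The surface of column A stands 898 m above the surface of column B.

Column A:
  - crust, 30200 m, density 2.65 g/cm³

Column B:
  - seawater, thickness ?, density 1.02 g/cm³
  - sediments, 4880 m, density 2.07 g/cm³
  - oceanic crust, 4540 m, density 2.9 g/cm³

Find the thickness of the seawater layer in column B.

Take the compensation level at the base of the deeper column (depth z_c below the surface of column A) and equate Σ ρ_i t_i down to z_c; mantle fills any gap and the z_c terms cancel.
Column A: 30200×2.65 + (z_c − 30200)×3.29
Column B: 898×0 + x×1.02 + 4880×2.07 + 4540×2.9 + (z_c − 898 − 9420 − x)×3.29
The z_c×3.29 term appears on both sides and cancels. Collect the known terms of each column as K = Σ(ρt)_known − 3.29 × (depth of known layers): K_A = 80030 − 3.29×30200 = −19328; K_B = 23267.6 − 3.29×(898 + 9420) = −10678.62.
Balance: K_A = K_B − x×(3.29 − 1.02), so x = (K_B − K_A)/(3.29 − 1.02) = 8649.38/2.27 = 3810 m.

3810 m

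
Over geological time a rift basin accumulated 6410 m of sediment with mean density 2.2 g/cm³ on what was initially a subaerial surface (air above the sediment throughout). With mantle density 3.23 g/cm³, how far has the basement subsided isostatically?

Subaerial load: s = t ρ_sed / ρ_m = 6410 m × 2.2/3.23 = 4370 m.

4370 m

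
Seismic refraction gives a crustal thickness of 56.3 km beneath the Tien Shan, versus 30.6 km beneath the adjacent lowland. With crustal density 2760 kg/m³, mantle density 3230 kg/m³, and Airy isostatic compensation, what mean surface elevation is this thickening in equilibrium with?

Excess crust Δ = 56.3 km − 30.6 km = 25.7 km, split between elevation h and root r with h + r = Δ.
Airy balance ρ_c h = (ρ_m − ρ_c) r gives r = h ρ_c/(ρ_m − ρ_c), so h (1 + ρ_c/(ρ_m − ρ_c)) = Δ, i.e. h = Δ (ρ_m − ρ_c)/ρ_m.
h = 25.7 km × 470/3230 = 3.74 km.

3.74 km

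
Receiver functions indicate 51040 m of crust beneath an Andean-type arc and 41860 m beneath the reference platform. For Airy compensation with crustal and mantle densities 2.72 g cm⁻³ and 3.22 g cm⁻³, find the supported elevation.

Excess crust Δ = 51040 m − 41860 m = 9180 m, split between elevation h and root r with h + r = Δ.
Airy balance ρ_c h = (ρ_m − ρ_c) r gives r = h ρ_c/(ρ_m − ρ_c), so h (1 + ρ_c/(ρ_m − ρ_c)) = Δ, i.e. h = Δ (ρ_m − ρ_c)/ρ_m.
h = 9180 m × 0.5/3.22 = 1430 m.

1430 m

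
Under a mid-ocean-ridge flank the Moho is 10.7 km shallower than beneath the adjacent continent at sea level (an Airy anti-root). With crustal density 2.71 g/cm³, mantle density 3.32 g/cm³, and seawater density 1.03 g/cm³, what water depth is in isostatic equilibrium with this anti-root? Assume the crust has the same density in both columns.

3.89 km

Replacing a thickness d of crust by seawater at the top must be balanced by replacing crust with mantle at the base: d (ρ_c − ρ_w) = a (ρ_m − ρ_c).
d = a (ρ_m − ρ_c)/(ρ_c − ρ_w) = 10.7 km × 0.61/1.68 = 3.89 km.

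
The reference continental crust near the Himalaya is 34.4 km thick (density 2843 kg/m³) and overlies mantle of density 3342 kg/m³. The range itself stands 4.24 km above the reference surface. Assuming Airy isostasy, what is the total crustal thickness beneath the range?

62.8 km

Root depth r = h ρ_c / (ρ_m − ρ_c) = 4.24 km × 2843 / 499 = 24.16 km.
Total thickness = T + h + r = 34.4 km + 4.24 km + 24.16 km = 62.8 km.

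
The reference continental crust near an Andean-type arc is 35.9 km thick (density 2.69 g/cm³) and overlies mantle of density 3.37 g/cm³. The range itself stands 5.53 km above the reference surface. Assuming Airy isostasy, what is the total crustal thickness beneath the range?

63.3 km

Root depth r = h ρ_c / (ρ_m − ρ_c) = 5.53 km × 2.69 / 0.68 = 21.88 km.
Total thickness = T + h + r = 35.9 km + 5.53 km + 21.88 km = 63.3 km.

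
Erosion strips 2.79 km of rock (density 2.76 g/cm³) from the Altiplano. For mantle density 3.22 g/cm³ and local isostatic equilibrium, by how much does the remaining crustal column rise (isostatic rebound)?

2.39 km

Unloading: uplift u = e ρ_c/ρ_m = 2.79 km × 2.76/3.22 = 2.39 km.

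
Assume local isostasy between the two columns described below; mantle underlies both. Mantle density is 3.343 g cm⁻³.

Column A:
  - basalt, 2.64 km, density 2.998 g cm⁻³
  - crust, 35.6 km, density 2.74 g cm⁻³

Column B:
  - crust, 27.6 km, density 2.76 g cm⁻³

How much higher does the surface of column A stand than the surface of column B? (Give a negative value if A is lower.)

For any compensation level in the mantle, the mantle terms cancel and isostasy reduces to e = (Σt_A − Σt_B) − (Σ(ρt)_A − Σ(ρt)_B) / ρ_m.
Σt_A = 38.24 km; Σt_B = 27.6 km; Σ(ρt)_A = 105.45872; Σ(ρt)_B = 76.176 (in km·g cm⁻³).
e = (38.24 − 27.6) − (105.45872 − 76.176) / 3.343 = 1.88 km.

1.88 km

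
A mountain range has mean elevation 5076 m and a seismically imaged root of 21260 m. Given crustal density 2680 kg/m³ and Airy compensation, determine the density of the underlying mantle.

3320 kg/m³

Airy balance: ρ_c h = (ρ_m − ρ_c) r → ρ_m = ρ_c (1 + h/r).
ρ_m = 2680 × (1 + 5076 m/21260 m) = 3320 kg/m³.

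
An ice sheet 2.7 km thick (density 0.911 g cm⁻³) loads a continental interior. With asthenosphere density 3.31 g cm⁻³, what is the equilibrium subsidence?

Equating mass per unit area of the two columns: the ice load ρ_ice t is balanced by mantle displaced below, ρ_m s.
s = t ρ_ice / ρ_m = 2.7 km × 0.911/3.31 = 0.743 km.

0.743 km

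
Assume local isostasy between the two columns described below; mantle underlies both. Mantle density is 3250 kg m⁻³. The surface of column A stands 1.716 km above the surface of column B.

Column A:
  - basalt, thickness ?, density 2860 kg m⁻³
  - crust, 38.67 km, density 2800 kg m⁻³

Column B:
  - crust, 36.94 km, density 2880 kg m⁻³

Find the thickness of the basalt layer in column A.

Take the compensation level at the base of the deeper column (depth z_c below the surface of column A) and equate Σ ρ_i t_i down to z_c; mantle fills any gap and the z_c terms cancel.
Column A: x×2860 + 38.67×2800 + (z_c − 38.67 − x)×3250
Column B: 1.716×0 + 36.94×2880 + (z_c − 1.716 − 36.94)×3250
The z_c×3250 term appears on both sides and cancels. Collect the known terms of each column as K = Σ(ρt)_known − 3250 × (depth of known layers): K_A = 108276 − 3250×38.67 = −17401.5; K_B = 106387.2 − 3250×(1.716 + 36.94) = −19244.8.
Balance: K_A − x×(3250 − 2860) = K_B, so x = (K_A − K_B)/(3250 − 2860) = 1843.3/390 = 4.73 km.

4.73 km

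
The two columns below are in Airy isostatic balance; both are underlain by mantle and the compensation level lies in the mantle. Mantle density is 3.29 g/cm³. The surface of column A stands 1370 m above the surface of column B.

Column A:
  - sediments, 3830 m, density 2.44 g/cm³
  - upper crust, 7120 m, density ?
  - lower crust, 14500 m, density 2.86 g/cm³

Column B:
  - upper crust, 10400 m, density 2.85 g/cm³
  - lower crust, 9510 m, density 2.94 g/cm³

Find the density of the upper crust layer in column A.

Take the compensation level at the base of the deeper column (depth z_c below the surface of column A) and equate Σ ρ_i t_i down to z_c; mantle fills any gap and the z_c terms cancel.
Column A: 3830×2.44 + 7120×ρ + 14500×2.86 + (z_c − 25450)×3.29
Column B: 1370×0 + 10400×2.85 + 9510×2.94 + (z_c − 1370 − 19910)×3.29
The z_c×3.29 term appears on both sides and cancels. Collect the known terms of each column as K = Σ(ρt)_known − 3.29 × (depth of known layers): K_A = 50815.2 − 3.29×25450 = −32915.3; K_B = 57599.4 − 3.29×(1370 + 19910) = −12411.8.
Balance: K_A + 7120×ρ = K_B, so ρ = (K_B − K_A)/7120 = 20503.5/7120 = 2.88 g/cm³.

2.88 g/cm³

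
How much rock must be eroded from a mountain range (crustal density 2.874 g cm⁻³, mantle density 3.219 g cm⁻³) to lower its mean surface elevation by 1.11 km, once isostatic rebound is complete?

Net drop Δ = e − u = e − e ρ_c/ρ_m = e (ρ_m − ρ_c)/ρ_m.
e = Δ ρ_m/(ρ_m − ρ_c) = 1.11 km × 3.219/0.345 = 10.4 km.

10.4 km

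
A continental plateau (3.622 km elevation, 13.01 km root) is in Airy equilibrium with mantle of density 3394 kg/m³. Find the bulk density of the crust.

ρ_c h = (ρ_m − ρ_c) r → ρ_c (h + r) = ρ_m r → ρ_c = ρ_m r / (h + r).
ρ_c = 3394 × 13.01 km / (3.622 km + 13.01 km) = 2650 kg/m³.

2650 kg/m³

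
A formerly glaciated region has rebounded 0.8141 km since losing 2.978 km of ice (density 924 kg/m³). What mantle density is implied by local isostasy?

3380 kg/m³

ρ_m = ρ_ice t / u = 924 × 2.978 km/0.8141 km = 3380 kg/m³.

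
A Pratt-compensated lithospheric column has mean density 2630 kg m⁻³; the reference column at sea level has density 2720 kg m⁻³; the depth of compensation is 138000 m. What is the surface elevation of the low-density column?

4720 m

ρ_ref D = ρ (D + h) → h = D (ρ_ref − ρ)/ρ.
h = 138000 m × (2720 − 2630)/2630 = 4720 m.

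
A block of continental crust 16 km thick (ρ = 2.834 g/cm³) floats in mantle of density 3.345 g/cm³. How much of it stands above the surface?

2.44 km

Floating equilibrium: submerged depth d = t ρ_obj/ρ_fluid = 16 km × 2.834/3.345 = 13.56 km.
Freeboard = t − d = 16 km − 13.56 km = 2.44 km.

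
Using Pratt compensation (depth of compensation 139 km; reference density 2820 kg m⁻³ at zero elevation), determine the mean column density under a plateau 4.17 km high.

2740 kg m⁻³

Pratt balance: ρ_ref D = ρ (D + h).
ρ = ρ_ref D/(D + h) = 2820 × 139 km/(139 km + 4.17 km) = 2740 kg m⁻³.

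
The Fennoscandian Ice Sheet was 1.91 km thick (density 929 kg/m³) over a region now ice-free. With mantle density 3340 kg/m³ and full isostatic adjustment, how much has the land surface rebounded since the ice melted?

Removing the load lets mantle flow back in; uplift u satisfies ρ_ice t = ρ_m u.
u = t ρ_ice/ρ_m = 1.91 km × 929/3340 = 0.531 km.

0.531 km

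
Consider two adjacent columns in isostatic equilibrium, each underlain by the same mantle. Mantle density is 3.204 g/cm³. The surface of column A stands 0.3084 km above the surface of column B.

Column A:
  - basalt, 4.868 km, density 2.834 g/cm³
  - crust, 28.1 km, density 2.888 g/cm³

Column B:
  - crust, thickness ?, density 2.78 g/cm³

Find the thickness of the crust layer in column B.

22.9 km

Take the compensation level at the base of the deeper column (depth z_c below the surface of column A) and equate Σ ρ_i t_i down to z_c; mantle fills any gap and the z_c terms cancel.
Column A: 4.868×2.834 + 28.1×2.888 + (z_c − 32.968)×3.204
Column B: 0.3084×0 + x×2.78 + (z_c − 0.3084 − 0 − x)×3.204
The z_c×3.204 term appears on both sides and cancels. Collect the known terms of each column as K = Σ(ρt)_known − 3.204 × (depth of known layers): K_A = 94.948712 − 3.204×32.968 = −10.68076; K_B = 0 − 3.204×(0.3084 + 0) = −0.9881136.
Balance: K_A = K_B − x×(3.204 − 2.78), so x = (K_B − K_A)/(3.204 − 2.78) = 9.69265/0.424 = 22.9 km.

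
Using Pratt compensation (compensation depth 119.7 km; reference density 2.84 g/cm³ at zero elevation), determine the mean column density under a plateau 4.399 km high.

2.74 g/cm³

Pratt balance: ρ_ref D = ρ (D + h).
ρ = ρ_ref D/(D + h) = 2.84 × 119.7 km/(119.7 km + 4.399 km) = 2.74 g/cm³.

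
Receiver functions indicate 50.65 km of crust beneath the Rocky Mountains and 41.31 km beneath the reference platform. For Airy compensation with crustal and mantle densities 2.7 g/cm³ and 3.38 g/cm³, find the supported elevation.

1.88 km

Excess crust Δ = 50.65 km − 41.31 km = 9.34 km, split between elevation h and root r with h + r = Δ.
Airy balance ρ_c h = (ρ_m − ρ_c) r gives r = h ρ_c/(ρ_m − ρ_c), so h (1 + ρ_c/(ρ_m − ρ_c)) = Δ, i.e. h = Δ (ρ_m − ρ_c)/ρ_m.
h = 9.34 km × 0.68/3.38 = 1.88 km.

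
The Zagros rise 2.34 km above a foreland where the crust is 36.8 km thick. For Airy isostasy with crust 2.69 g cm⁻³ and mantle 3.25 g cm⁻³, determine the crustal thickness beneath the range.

Root depth r = h ρ_c / (ρ_m − ρ_c) = 2.34 km × 2.69 / 0.56 = 11.24 km.
Total thickness = T + h + r = 36.8 km + 2.34 km + 11.24 km = 50.4 km.

50.4 km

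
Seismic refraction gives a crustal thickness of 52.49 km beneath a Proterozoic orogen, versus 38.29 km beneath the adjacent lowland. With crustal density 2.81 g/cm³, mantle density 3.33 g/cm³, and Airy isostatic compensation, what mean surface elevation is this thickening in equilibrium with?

Excess crust Δ = 52.49 km − 38.29 km = 14.2 km, split between elevation h and root r with h + r = Δ.
Airy balance ρ_c h = (ρ_m − ρ_c) r gives r = h ρ_c/(ρ_m − ρ_c), so h (1 + ρ_c/(ρ_m − ρ_c)) = Δ, i.e. h = Δ (ρ_m − ρ_c)/ρ_m.
h = 14.2 km × 0.52/3.33 = 2.22 km.

2.22 km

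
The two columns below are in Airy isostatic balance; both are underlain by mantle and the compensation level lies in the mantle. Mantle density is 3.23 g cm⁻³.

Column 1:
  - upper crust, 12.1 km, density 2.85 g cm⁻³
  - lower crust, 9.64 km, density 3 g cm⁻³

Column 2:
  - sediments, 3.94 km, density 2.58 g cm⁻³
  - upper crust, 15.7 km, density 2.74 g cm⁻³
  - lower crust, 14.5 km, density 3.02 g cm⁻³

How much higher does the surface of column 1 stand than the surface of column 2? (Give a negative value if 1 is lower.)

For any compensation level in the mantle, the mantle terms cancel and isostasy reduces to e = (Σt_1 − Σt_2) − (Σ(ρt)_1 − Σ(ρt)_2) / ρ_m.
Σt_1 = 21.74 km; Σt_2 = 34.14 km; Σ(ρt)_1 = 63.405; Σ(ρt)_2 = 96.9732 (in km·g cm⁻³).
e = (21.74 − 34.14) − (63.405 − 96.9732) / 3.23 = −2.01 km.

−2.01 km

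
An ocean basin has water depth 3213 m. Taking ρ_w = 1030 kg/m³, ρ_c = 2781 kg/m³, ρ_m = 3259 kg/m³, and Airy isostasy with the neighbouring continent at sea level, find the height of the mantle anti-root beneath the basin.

For local isostatic compensation: replacing crust with seawater at the top is compensated by replacing crust with mantle at the base: d (ρ_c − ρ_w) = a (ρ_m − ρ_c).
a = d (ρ_c − ρ_w)/(ρ_m − ρ_c) = 3213 m × 1751/478 = 11800 m.

11800 m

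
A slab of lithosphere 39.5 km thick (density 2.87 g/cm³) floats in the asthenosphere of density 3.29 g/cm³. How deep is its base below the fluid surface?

Draft d = t ρ_obj/ρ_fluid = 39.5 km × 2.87/3.29 = 34.5 km.

34.5 km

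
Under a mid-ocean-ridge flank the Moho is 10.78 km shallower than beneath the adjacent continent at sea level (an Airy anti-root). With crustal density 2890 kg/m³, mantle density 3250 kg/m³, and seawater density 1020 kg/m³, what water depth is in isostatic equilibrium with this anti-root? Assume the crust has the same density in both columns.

Replacing a thickness d of crust by seawater at the top must be balanced by replacing crust with mantle at the base: d (ρ_c − ρ_w) = a (ρ_m − ρ_c).
d = a (ρ_m − ρ_c)/(ρ_c − ρ_w) = 10.78 km × 360/1870 = 2.08 km.

2.08 km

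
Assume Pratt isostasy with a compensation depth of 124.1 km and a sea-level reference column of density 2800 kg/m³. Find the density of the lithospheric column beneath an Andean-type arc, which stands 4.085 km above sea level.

Pratt balance: ρ_ref D = ρ (D + h).
ρ = ρ_ref D/(D + h) = 2800 × 124.1 km/(124.1 km + 4.085 km) = 2710 kg/m³.

2710 kg/m³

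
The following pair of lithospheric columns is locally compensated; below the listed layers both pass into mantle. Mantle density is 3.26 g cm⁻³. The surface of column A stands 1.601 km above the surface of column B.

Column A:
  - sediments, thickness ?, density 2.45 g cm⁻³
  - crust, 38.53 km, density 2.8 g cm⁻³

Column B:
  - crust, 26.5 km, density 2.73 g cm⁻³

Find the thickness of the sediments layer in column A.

1.9 km

Take the compensation level at the base of the deeper column (depth z_c below the surface of column A) and equate Σ ρ_i t_i down to z_c; mantle fills any gap and the z_c terms cancel.
Column A: x×2.45 + 38.53×2.8 + (z_c − 38.53 − x)×3.26
Column B: 1.601×0 + 26.5×2.73 + (z_c − 1.601 − 26.5)×3.26
The z_c×3.26 term appears on both sides and cancels. Collect the known terms of each column as K = Σ(ρt)_known − 3.26 × (depth of known layers): K_A = 107.884 − 3.26×38.53 = −17.7238; K_B = 72.345 − 3.26×(1.601 + 26.5) = −19.26426.
Balance: K_A − x×(3.26 − 2.45) = K_B, so x = (K_A − K_B)/(3.26 − 2.45) = 1.54046/0.81 = 1.9 km.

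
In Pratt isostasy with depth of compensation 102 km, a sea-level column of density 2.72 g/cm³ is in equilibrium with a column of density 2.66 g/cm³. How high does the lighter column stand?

2.3 km

ρ_ref D = ρ (D + h) → h = D (ρ_ref − ρ)/ρ.
h = 102 km × (2.72 − 2.66)/2.66 = 2.3 km.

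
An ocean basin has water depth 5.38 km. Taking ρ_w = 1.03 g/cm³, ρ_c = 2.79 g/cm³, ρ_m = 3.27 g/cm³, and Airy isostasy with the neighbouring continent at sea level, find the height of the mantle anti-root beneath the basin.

In Airy isostatic equilibrium: replacing crust with seawater at the top is compensated by replacing crust with mantle at the base: d (ρ_c − ρ_w) = a (ρ_m − ρ_c).
a = d (ρ_c − ρ_w)/(ρ_m − ρ_c) = 5.38 km × 1.76/0.48 = 19.7 km.

19.7 km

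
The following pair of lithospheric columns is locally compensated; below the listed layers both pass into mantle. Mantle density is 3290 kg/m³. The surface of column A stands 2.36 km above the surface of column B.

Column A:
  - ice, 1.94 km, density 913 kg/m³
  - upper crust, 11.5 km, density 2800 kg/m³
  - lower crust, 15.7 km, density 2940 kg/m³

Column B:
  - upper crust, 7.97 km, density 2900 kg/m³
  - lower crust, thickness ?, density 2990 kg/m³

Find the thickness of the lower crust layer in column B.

Take the compensation level at the base of the deeper column (depth z_c below the surface of column A) and equate Σ ρ_i t_i down to z_c; mantle fills any gap and the z_c terms cancel.
Column A: 1.94×913 + 11.5×2800 + 15.7×2940 + (z_c − 29.14)×3290
Column B: 2.36×0 + 7.97×2900 + x×2990 + (z_c − 2.36 − 7.97 − x)×3290
The z_c×3290 term appears on both sides and cancels. Collect the known terms of each column as K = Σ(ρt)_known − 3290 × (depth of known layers): K_A = 80129.22 − 3290×29.14 = −15741.38; K_B = 23113 − 3290×(2.36 + 7.97) = −10872.7.
Balance: K_A = K_B − x×(3290 − 2990), so x = (K_B − K_A)/(3290 − 2990) = 4868.68/300 = 16.2 km.

16.2 km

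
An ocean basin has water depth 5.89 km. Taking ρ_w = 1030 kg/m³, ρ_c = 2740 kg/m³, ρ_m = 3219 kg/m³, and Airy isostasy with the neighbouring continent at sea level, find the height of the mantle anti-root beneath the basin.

21 km

Balancing pressure at the compensation depth: replacing crust with seawater at the top is compensated by replacing crust with mantle at the base: d (ρ_c − ρ_w) = a (ρ_m − ρ_c).
a = d (ρ_c − ρ_w)/(ρ_m − ρ_c) = 5.89 km × 1710/479 = 21 km.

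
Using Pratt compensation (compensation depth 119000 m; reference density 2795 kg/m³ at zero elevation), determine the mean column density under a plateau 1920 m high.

2750 kg/m³

Pratt balance: ρ_ref D = ρ (D + h).
ρ = ρ_ref D/(D + h) = 2795 × 119000 m/(119000 m + 1920 m) = 2750 kg/m³.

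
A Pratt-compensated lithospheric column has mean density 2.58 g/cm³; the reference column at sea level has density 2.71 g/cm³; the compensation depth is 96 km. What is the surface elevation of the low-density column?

4.84 km

ρ_ref D = ρ (D + h) → h = D (ρ_ref − ρ)/ρ.
h = 96 km × (2.71 − 2.58)/2.58 = 4.84 km.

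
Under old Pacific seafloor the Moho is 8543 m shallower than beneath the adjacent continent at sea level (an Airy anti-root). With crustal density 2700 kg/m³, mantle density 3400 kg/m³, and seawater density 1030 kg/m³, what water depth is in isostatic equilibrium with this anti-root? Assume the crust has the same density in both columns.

3580 m

Replacing a thickness d of crust by seawater at the top must be balanced by replacing crust with mantle at the base: d (ρ_c − ρ_w) = a (ρ_m − ρ_c).
d = a (ρ_m − ρ_c)/(ρ_c − ρ_w) = 8543 m × 700/1670 = 3580 m.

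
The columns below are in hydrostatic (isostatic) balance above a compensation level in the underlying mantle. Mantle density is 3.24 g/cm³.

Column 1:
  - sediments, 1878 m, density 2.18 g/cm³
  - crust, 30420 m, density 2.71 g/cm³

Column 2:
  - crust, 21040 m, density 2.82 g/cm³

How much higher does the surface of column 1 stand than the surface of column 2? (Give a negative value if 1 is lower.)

For any compensation level in the mantle, the mantle terms cancel and isostasy reduces to e = (Σt_1 − Σt_2) − (Σ(ρt)_1 − Σ(ρt)_2) / ρ_m.
Σt_1 = 32298 m; Σt_2 = 21040 m; Σ(ρt)_1 = 86532.24; Σ(ρt)_2 = 59332.8 (in m·g/cm³).
e = (32298 − 21040) − (86532.24 − 59332.8) / 3.24 = 2860 m.

2860 m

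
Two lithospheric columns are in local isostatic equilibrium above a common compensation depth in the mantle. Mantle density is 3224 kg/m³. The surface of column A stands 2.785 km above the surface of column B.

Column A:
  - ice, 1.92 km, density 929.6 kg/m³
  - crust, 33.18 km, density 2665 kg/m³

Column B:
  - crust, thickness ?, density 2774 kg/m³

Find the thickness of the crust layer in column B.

31.1 km

Take the compensation level at the base of the deeper column (depth z_c below the surface of column A) and equate Σ ρ_i t_i down to z_c; mantle fills any gap and the z_c terms cancel.
Column A: 1.92×929.6 + 33.18×2665 + (z_c − 35.1)×3224
Column B: 2.785×0 + x×2774 + (z_c − 2.785 − 0 − x)×3224
The z_c×3224 term appears on both sides and cancels. Collect the known terms of each column as K = Σ(ρt)_known − 3224 × (depth of known layers): K_A = 90209.532 − 3224×35.1 = −22952.868; K_B = 0 − 3224×(2.785 + 0) = −8978.84.
Balance: K_A = K_B − x×(3224 − 2774), so x = (K_B − K_A)/(3224 − 2774) = 13974/450 = 31.1 km.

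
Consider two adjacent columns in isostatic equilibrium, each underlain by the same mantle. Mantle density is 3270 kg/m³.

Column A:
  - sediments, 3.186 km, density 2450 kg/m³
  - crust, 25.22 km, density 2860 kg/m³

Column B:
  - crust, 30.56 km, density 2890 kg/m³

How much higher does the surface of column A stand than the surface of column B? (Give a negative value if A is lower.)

For any compensation level in the mantle, the mantle terms cancel and isostasy reduces to e = (Σt_A − Σt_B) − (Σ(ρt)_A − Σ(ρt)_B) / ρ_m.
Σt_A = 28.406 km; Σt_B = 30.56 km; Σ(ρt)_A = 79934.9; Σ(ρt)_B = 88318.4 (in km·kg/m³).
e = (28.406 − 30.56) − (79934.9 − 88318.4) / 3270 = 0.41 km.

0.41 km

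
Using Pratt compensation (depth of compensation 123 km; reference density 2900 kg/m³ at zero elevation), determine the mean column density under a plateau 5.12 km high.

2780 kg/m³

Pratt balance: ρ_ref D = ρ (D + h).
ρ = ρ_ref D/(D + h) = 2900 × 123 km/(123 km + 5.12 km) = 2780 kg/m³.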